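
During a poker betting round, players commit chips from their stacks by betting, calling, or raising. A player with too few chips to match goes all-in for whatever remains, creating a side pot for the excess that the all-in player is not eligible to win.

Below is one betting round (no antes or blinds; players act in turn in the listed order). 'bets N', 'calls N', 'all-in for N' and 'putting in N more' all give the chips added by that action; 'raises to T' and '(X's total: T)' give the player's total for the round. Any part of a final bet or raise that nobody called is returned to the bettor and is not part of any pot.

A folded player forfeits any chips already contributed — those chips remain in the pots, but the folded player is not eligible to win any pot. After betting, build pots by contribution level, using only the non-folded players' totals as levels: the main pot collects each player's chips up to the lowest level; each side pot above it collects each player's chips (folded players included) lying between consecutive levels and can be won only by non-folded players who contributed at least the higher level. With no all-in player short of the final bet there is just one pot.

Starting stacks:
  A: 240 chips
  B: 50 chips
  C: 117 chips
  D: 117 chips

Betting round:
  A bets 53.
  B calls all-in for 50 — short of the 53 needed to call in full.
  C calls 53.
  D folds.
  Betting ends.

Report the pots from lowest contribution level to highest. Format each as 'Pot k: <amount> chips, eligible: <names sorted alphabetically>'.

Contributions: A=53, B=50, C=53
Folded: D
Pot levels (distinct totals of non-folded players): 50, 53
Layer 1-50: 50 each from A, B, C = 50*3 = 150 chips; eligible A, B, C
Layer 51-53: 3 each from A, C = 3*2 = 6 chips; eligible A, C

Pot 1: 150 chips, eligible: A, B, C
Pot 2: 6 chips, eligible: A, C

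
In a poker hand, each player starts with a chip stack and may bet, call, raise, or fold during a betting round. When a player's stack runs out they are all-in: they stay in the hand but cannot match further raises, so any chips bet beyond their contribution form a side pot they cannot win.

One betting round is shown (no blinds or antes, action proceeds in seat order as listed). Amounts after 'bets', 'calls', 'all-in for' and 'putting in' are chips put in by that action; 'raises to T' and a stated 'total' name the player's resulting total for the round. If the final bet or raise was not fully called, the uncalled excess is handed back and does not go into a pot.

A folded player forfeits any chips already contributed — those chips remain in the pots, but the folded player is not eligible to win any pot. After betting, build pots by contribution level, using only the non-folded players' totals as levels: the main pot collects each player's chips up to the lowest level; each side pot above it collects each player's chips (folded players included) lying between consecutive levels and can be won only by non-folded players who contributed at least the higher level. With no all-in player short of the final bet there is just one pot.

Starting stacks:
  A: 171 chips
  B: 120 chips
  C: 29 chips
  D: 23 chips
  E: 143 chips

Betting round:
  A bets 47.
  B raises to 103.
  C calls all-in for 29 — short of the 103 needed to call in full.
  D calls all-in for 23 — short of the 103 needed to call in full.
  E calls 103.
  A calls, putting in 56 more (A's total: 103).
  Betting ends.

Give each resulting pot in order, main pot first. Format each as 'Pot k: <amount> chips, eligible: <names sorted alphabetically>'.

Pot 1: 115 chips, eligible: A, B, C, D, E
Pot 2: 24 chips, eligible: A, B, C, E
Pot 3: 222 chips, eligible: A, B, E

Derivation:
Contributions: A=103, B=103, C=29, D=23, E=103
Pot levels (distinct totals of non-folded players): 23, 29, 103
Layer 1-23: 23 each from A, B, C, D, E = 23*5 = 115 chips; eligible A, B, C, D, E
Layer 24-29: 6 each from A, B, C, E = 6*4 = 24 chips; eligible A, B, C, E
Layer 30-103: 74 each from A, B, E = 74*3 = 222 chips; eligible A, B, E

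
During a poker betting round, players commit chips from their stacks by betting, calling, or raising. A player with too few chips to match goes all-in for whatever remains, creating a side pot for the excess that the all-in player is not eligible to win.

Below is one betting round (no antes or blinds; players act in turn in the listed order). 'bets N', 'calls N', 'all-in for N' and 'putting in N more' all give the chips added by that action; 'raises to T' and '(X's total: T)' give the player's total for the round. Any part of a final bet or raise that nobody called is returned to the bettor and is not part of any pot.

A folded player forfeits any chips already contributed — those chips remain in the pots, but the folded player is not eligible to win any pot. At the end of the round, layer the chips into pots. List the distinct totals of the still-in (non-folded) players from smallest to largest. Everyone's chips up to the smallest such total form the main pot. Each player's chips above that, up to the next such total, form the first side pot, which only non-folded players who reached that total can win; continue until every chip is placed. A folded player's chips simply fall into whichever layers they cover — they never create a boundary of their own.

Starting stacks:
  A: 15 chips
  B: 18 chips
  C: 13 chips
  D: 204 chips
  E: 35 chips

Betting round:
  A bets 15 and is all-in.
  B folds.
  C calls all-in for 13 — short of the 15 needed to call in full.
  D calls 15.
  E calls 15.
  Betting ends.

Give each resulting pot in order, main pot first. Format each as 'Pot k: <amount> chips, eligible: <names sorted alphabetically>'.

Pot 1: 52 chips, eligible: A, C, D, E
Pot 2: 6 chips, eligible: A, D, E

Derivation:
Contributions: A=15, C=13, D=15, E=15
Folded: B
Pot levels (distinct totals of non-folded players): 13, 15
Layer 1-13: 13 each from A, C, D, E = 13*4 = 52 chips; eligible A, C, D, E
Layer 14-15: 2 each from A, D, E = 2*3 = 6 chips; eligible A, D, E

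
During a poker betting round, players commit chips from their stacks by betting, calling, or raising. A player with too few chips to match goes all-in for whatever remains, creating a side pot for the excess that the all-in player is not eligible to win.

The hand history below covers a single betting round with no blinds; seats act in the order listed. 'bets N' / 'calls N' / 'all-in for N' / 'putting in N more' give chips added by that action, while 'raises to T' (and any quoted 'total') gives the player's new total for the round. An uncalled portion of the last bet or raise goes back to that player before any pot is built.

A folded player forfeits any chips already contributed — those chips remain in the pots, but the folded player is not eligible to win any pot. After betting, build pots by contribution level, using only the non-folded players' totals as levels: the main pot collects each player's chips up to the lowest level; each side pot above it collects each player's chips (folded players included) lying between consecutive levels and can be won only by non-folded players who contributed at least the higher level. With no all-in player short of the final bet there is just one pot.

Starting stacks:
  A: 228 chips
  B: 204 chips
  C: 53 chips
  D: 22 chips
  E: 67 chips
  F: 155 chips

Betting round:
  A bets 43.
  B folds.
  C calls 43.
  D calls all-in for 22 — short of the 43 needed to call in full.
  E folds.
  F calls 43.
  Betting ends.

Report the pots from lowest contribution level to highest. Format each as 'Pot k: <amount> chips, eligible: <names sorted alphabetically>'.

Contributions: A=43, C=43, D=22, F=43
Folded: B, E
Pot levels (distinct totals of non-folded players): 22, 43
Layer 1-22: 22 each from A, C, D, F = 22*4 = 88 chips; eligible A, C, D, F
Layer 23-43: 21 each from A, C, F = 21*3 = 63 chips; eligible A, C, F

Pot 1: 88 chips, eligible: A, C, D, F
Pot 2: 63 chips, eligible: A, C, F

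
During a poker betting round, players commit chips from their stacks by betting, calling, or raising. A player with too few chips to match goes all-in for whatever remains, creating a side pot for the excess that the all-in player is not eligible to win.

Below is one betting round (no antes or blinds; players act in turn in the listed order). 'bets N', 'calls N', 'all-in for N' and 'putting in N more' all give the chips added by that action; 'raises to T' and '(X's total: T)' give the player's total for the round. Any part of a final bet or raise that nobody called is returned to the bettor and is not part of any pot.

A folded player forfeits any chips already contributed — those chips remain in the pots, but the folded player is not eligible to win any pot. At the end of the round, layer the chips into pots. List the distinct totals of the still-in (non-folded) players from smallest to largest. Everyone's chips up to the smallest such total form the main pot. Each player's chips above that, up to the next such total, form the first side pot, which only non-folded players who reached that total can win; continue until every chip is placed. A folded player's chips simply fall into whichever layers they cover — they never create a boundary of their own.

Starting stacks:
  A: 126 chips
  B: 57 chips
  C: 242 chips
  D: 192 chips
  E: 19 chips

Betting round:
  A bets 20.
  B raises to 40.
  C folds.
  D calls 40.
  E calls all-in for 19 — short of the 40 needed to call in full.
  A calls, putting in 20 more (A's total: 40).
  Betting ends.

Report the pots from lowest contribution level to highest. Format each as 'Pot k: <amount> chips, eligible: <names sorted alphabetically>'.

Contributions: A=40, B=40, D=40, E=19
Folded: C
Pot levels (distinct totals of non-folded players): 19, 40
Layer 1-19: 19 each from A, B, D, E = 19*4 = 76 chips; eligible A, B, D, E
Layer 20-40: 21 each from A, B, D = 21*3 = 63 chips; eligible A, B, D

Pot 1: 76 chips, eligible: A, B, D, E
Pot 2: 63 chips, eligible: A, B, D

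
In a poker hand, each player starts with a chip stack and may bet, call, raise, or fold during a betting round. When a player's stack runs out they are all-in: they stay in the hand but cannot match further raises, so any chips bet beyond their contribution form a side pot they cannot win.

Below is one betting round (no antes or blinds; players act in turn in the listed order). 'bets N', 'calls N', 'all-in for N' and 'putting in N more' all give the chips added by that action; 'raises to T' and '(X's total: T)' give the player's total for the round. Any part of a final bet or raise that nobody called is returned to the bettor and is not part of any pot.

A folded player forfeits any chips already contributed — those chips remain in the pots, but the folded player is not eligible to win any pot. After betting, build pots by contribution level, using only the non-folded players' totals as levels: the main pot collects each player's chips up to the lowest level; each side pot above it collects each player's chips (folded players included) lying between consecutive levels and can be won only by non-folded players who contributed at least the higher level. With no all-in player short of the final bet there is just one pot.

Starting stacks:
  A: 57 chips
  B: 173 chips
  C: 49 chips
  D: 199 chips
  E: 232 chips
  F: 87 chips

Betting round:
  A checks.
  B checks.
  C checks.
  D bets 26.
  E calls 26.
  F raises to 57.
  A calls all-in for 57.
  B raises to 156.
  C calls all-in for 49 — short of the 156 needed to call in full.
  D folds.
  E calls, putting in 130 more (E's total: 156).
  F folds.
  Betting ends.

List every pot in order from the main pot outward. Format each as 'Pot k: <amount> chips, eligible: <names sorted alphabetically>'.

Pot 1: 271 chips, eligible: A, B, C, E
Pot 2: 32 chips, eligible: A, B, E
Pot 3: 198 chips, eligible: B, E

Derivation:
Contributions: A=57, B=156, C=49, D=26, E=156, F=57
Folded: D, F
Pot levels (distinct totals of non-folded players): 49, 57, 156
Layer 1-49: A 49 + B 49 + C 49 + D 26 + E 49 + F 49 = 271 chips; eligible A, B, C, E
Layer 50-57: 8 each from A, B, E, F = 8*4 = 32 chips; eligible A, B, E
Layer 58-156: 99 each from B, E = 99*2 = 198 chips; eligible B, E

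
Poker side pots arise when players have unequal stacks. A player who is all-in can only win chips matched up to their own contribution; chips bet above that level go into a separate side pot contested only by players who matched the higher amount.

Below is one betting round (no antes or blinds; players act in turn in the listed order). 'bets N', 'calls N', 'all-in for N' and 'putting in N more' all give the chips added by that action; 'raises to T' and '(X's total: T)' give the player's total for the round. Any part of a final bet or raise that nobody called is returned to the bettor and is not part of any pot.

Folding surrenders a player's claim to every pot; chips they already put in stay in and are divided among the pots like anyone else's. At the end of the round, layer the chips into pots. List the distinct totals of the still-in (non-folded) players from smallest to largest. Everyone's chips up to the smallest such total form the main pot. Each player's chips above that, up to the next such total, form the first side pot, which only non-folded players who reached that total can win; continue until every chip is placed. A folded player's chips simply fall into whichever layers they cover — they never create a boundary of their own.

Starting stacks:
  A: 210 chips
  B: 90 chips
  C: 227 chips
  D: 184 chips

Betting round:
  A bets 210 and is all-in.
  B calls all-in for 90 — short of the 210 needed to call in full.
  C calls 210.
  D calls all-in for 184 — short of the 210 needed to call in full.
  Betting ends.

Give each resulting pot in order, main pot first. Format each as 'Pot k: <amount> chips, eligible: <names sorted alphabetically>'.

Contributions: A=210, B=90, C=210, D=184
Pot levels (distinct totals of non-folded players): 90, 184, 210
Layer 1-90: 90 each from A, B, C, D = 90*4 = 360 chips; eligible A, B, C, D
Layer 91-184: 94 each from A, C, D = 94*3 = 282 chips; eligible A, C, D
Layer 185-210: 26 each from A, C = 26*2 = 52 chips; eligible A, C

Pot 1: 360 chips, eligible: A, B, C, D
Pot 2: 282 chips, eligible: A, C, D
Pot 3: 52 chips, eligible: A, C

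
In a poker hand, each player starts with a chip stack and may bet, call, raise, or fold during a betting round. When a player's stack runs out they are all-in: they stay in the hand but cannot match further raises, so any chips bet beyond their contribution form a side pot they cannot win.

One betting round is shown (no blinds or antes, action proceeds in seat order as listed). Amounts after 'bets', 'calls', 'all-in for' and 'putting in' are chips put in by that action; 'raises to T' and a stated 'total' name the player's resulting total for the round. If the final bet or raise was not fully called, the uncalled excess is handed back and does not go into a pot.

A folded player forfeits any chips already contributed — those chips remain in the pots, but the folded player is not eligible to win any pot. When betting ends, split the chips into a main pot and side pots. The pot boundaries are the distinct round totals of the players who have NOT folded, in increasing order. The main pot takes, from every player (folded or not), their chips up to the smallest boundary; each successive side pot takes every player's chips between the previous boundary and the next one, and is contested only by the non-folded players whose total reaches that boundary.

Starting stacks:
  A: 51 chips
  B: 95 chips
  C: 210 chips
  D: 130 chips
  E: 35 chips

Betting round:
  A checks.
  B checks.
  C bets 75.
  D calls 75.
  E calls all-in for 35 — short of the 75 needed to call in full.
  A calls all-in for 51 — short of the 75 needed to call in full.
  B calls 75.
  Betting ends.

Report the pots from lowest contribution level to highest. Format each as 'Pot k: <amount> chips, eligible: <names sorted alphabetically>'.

Contributions: A=51, B=75, C=75, D=75, E=35
Pot levels (distinct totals of non-folded players): 35, 51, 75
Layer 1-35: 35 each from A, B, C, D, E = 35*5 = 175 chips; eligible A, B, C, D, E
Layer 36-51: 16 each from A, B, C, D = 16*4 = 64 chips; eligible A, B, C, D
Layer 52-75: 24 each from B, C, D = 24*3 = 72 chips; eligible B, C, D

Pot 1: 175 chips, eligible: A, B, C, D, E
Pot 2: 64 chips, eligible: A, B, C, D
Pot 3: 72 chips, eligible: B, C, D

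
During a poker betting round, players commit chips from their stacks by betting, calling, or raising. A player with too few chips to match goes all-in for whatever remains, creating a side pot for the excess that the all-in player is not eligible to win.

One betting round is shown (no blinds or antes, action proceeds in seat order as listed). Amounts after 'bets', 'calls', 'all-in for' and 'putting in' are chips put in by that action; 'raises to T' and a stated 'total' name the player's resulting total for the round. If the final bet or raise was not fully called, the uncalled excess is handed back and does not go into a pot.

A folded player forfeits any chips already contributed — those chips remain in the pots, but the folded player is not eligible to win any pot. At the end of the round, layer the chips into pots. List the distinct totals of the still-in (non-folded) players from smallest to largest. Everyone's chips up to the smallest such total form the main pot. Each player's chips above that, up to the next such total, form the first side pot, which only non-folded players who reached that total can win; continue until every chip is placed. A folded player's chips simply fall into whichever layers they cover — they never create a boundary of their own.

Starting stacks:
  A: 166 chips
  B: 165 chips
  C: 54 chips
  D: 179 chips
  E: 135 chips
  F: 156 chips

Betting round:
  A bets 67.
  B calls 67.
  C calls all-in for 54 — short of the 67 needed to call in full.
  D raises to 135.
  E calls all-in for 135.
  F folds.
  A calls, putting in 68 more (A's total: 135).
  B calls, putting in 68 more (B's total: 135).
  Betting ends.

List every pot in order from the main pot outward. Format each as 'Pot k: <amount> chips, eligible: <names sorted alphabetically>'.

Contributions: A=135, B=135, C=54, D=135, E=135
Folded: F
Pot levels (distinct totals of non-folded players): 54, 135
Layer 1-54: 54 each from A, B, C, D, E = 54*5 = 270 chips; eligible A, B, C, D, E
Layer 55-135: 81 each from A, B, D, E = 81*4 = 324 chips; eligible A, B, D, E

Pot 1: 270 chips, eligible: A, B, C, D, E
Pot 2: 324 chips, eligible: A, B, D, E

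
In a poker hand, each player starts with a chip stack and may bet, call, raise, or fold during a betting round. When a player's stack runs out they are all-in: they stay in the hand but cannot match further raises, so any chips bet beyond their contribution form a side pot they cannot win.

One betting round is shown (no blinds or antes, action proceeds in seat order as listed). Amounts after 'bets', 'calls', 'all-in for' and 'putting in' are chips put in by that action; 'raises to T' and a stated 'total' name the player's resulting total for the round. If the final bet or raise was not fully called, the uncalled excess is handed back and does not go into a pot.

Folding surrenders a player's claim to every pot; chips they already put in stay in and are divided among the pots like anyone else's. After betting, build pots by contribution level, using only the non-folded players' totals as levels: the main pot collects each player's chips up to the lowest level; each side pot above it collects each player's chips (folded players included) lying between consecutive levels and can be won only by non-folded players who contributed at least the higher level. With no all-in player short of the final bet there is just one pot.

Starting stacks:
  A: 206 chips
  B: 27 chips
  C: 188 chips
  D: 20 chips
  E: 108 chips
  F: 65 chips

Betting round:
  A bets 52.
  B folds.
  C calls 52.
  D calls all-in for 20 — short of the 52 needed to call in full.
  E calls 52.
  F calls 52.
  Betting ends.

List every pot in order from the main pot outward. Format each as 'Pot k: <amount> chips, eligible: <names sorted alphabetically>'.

Contributions: A=52, C=52, D=20, E=52, F=52
Folded: B
Pot levels (distinct totals of non-folded players): 20, 52
Layer 1-20: 20 each from A, C, D, E, F = 20*5 = 100 chips; eligible A, C, D, E, F
Layer 21-52: 32 each from A, C, E, F = 32*4 = 128 chips; eligible A, C, E, F

Pot 1: 100 chips, eligible: A, C, D, E, F
Pot 2: 128 chips, eligible: A, C, E, F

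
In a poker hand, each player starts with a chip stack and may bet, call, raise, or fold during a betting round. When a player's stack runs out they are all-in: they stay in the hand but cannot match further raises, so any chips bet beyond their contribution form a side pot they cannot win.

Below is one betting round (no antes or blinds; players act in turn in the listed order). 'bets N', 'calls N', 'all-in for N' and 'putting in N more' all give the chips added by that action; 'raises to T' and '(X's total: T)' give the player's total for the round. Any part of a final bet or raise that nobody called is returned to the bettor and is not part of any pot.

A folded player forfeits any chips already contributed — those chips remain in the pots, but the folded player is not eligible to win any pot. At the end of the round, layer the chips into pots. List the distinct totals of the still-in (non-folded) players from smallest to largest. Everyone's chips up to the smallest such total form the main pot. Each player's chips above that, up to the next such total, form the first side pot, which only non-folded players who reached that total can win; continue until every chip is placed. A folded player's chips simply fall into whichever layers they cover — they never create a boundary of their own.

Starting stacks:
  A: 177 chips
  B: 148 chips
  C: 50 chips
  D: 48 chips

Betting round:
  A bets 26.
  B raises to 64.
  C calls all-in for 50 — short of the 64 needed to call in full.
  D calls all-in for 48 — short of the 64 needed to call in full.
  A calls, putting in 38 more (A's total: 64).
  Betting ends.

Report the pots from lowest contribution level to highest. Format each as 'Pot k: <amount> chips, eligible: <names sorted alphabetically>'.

Contributions: A=64, B=64, C=50, D=48
Pot levels (distinct totals of non-folded players): 48, 50, 64
Layer 1-48: 48 each from A, B, C, D = 48*4 = 192 chips; eligible A, B, C, D
Layer 49-50: 2 each from A, B, C = 2*3 = 6 chips; eligible A, B, C
Layer 51-64: 14 each from A, B = 14*2 = 28 chips; eligible A, B

Pot 1: 192 chips, eligible: A, B, C, D
Pot 2: 6 chips, eligible: A, B, C
Pot 3: 28 chips, eligible: A, B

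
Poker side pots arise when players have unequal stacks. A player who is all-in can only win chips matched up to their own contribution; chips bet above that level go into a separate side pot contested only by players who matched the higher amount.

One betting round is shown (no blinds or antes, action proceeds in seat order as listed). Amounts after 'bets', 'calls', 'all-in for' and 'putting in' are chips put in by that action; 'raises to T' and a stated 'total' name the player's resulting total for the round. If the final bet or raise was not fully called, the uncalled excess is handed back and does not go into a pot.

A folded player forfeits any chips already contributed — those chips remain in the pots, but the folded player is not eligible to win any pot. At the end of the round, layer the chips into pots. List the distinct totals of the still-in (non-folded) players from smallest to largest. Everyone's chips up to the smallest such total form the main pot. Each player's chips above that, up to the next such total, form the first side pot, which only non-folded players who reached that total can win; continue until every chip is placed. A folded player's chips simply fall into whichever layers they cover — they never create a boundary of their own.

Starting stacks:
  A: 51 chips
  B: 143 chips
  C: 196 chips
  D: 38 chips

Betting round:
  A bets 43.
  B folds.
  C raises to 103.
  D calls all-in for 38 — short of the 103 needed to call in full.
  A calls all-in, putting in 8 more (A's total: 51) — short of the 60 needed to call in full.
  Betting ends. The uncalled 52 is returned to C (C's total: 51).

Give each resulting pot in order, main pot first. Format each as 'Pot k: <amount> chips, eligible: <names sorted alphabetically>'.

Pot 1: 114 chips, eligible: A, C, D
Pot 2: 26 chips, eligible: A, C

Derivation:
Contributions (after 52 returned to C): A=51, C=51, D=38
Folded: B
Pot levels (distinct totals of non-folded players): 38, 51
Layer 1-38: 38 each from A, C, D = 38*3 = 114 chips; eligible A, C, D
Layer 39-51: 13 each from A, C = 13*2 = 26 chips; eligible A, C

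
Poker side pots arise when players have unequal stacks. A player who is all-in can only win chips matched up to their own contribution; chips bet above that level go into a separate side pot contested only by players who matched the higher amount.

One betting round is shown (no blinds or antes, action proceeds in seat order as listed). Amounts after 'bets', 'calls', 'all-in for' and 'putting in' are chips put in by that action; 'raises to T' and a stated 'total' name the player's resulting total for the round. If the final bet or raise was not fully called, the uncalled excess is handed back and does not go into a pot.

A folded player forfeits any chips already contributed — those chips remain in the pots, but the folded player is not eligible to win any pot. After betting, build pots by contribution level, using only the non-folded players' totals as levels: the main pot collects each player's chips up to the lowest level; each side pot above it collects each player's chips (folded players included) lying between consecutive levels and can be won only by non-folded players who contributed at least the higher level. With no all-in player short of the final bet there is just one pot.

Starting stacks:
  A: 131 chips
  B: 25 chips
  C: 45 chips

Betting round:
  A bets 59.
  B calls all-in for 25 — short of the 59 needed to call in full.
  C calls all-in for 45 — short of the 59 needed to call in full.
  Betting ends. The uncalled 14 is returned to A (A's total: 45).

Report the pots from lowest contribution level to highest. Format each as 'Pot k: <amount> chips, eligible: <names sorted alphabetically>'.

Pot 1: 75 chips, eligible: A, B, C
Pot 2: 40 chips, eligible: A, C

Derivation:
Contributions (after 14 returned to A): A=45, B=25, C=45
Pot levels (distinct totals of non-folded players): 25, 45
Layer 1-25: 25 each from A, B, C = 25*3 = 75 chips; eligible A, B, C
Layer 26-45: 20 each from A, C = 20*2 = 40 chips; eligible A, C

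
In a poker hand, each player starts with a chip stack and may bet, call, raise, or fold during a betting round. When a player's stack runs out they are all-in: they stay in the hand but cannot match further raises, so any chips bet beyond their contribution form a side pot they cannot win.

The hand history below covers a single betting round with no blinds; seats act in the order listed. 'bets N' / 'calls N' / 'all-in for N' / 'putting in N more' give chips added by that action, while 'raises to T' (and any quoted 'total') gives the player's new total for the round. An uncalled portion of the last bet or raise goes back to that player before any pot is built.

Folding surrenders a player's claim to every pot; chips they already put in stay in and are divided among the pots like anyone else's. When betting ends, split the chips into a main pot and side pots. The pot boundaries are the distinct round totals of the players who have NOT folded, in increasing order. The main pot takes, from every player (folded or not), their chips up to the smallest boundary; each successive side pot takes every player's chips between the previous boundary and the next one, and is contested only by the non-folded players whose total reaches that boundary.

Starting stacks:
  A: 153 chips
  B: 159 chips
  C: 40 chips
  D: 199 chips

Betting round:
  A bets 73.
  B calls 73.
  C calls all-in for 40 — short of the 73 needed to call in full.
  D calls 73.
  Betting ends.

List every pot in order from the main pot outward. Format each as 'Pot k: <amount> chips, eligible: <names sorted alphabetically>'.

Contributions: A=73, B=73, C=40, D=73
Pot levels (distinct totals of non-folded players): 40, 73
Layer 1-40: 40 each from A, B, C, D = 40*4 = 160 chips; eligible A, B, C, D
Layer 41-73: 33 each from A, B, D = 33*3 = 99 chips; eligible A, B, D

Pot 1: 160 chips, eligible: A, B, C, D
Pot 2: 99 chips, eligible: A, B, D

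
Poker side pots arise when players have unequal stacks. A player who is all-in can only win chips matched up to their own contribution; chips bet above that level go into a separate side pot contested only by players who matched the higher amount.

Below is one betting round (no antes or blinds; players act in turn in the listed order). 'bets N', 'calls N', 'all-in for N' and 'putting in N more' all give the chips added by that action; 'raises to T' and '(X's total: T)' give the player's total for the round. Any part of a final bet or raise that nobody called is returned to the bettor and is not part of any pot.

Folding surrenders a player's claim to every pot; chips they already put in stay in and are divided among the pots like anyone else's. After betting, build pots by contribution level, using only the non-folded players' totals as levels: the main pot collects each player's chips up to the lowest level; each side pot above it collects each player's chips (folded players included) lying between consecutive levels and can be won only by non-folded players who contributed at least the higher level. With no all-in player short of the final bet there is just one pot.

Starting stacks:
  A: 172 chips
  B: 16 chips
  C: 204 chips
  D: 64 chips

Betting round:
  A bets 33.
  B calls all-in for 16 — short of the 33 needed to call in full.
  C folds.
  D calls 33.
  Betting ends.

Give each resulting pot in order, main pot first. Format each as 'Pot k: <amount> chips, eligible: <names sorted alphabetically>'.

Pot 1: 48 chips, eligible: A, B, D
Pot 2: 34 chips, eligible: A, D

Derivation:
Contributions: A=33, B=16, D=33
Folded: C
Pot levels (distinct totals of non-folded players): 16, 33
Layer 1-16: 16 each from A, B, D = 16*3 = 48 chips; eligible A, B, D
Layer 17-33: 17 each from A, D = 17*2 = 34 chips; eligible A, D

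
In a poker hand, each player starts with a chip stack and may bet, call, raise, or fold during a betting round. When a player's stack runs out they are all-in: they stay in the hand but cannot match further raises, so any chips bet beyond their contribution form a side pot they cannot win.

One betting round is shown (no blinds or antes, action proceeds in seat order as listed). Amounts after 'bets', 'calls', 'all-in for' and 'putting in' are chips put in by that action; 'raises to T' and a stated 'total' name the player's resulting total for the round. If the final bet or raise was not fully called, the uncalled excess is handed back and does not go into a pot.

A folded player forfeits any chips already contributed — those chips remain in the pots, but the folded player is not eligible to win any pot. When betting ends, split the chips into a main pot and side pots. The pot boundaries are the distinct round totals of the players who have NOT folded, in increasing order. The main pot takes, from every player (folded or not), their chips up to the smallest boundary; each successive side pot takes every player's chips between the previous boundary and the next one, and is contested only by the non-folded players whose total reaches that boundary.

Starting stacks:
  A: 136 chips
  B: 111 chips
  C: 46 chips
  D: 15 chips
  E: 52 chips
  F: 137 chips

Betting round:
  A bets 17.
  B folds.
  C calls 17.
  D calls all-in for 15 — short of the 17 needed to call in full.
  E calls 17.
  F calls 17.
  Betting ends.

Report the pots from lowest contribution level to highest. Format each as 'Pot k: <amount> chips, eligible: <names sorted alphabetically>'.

Pot 1: 75 chips, eligible: A, C, D, E, F
Pot 2: 8 chips, eligible: A, C, E, F

Derivation:
Contributions: A=17, C=17, D=15, E=17, F=17
Folded: B
Pot levels (distinct totals of non-folded players): 15, 17
Layer 1-15: 15 each from A, C, D, E, F = 15*5 = 75 chips; eligible A, C, D, E, F
Layer 16-17: 2 each from A, C, E, F = 2*4 = 8 chips; eligible A, C, E, F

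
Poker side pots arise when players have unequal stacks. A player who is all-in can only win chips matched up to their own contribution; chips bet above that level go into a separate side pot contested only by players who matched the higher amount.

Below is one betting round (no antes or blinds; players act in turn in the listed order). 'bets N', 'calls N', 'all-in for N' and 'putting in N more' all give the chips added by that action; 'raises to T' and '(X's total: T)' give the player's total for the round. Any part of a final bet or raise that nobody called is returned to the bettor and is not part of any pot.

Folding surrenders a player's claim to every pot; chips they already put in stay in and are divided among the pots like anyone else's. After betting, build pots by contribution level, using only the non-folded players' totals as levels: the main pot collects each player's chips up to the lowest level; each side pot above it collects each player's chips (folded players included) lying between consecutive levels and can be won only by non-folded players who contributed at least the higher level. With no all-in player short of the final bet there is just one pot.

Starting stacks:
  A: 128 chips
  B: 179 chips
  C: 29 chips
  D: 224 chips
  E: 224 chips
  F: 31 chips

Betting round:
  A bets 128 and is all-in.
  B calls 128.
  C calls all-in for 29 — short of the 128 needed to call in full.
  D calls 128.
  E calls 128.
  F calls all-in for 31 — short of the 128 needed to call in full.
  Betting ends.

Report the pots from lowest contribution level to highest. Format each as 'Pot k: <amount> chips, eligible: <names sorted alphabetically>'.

Contributions: A=128, B=128, C=29, D=128, E=128, F=31
Pot levels (distinct totals of non-folded players): 29, 31, 128
Layer 1-29: 29 each from A, B, C, D, E, F = 29*6 = 174 chips; eligible A, B, C, D, E, F
Layer 30-31: 2 each from A, B, D, E, F = 2*5 = 10 chips; eligible A, B, D, E, F
Layer 32-128: 97 each from A, B, D, E = 97*4 = 388 chips; eligible A, B, D, E

Pot 1: 174 chips, eligible: A, B, C, D, E, F
Pot 2: 10 chips, eligible: A, B, D, E, F
Pot 3: 388 chips, eligible: A, B, D, E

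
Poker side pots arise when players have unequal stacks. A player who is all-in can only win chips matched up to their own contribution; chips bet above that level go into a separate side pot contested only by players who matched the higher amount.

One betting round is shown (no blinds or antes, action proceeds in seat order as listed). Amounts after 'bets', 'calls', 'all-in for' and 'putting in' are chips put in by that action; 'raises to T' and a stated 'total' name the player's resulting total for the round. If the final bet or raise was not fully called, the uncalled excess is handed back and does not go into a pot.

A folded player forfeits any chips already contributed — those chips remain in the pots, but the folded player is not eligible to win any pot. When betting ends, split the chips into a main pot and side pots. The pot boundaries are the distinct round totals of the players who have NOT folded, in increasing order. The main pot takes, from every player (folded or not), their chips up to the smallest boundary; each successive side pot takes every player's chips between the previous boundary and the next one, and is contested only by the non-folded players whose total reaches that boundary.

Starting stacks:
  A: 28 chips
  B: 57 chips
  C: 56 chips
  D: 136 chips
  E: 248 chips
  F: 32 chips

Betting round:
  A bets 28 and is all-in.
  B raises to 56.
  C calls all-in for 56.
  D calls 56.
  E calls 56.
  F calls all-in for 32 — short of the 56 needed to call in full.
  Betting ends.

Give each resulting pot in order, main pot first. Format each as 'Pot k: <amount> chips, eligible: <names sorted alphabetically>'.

Pot 1: 168 chips, eligible: A, B, C, D, E, F
Pot 2: 20 chips, eligible: B, C, D, E, F
Pot 3: 96 chips, eligible: B, C, D, E

Derivation:
Contributions: A=28, B=56, C=56, D=56, E=56, F=32
Pot levels (distinct totals of non-folded players): 28, 32, 56
Layer 1-28: 28 each from A, B, C, D, E, F = 28*6 = 168 chips; eligible A, B, C, D, E, F
Layer 29-32: 4 each from B, C, D, E, F = 4*5 = 20 chips; eligible B, C, D, E, F
Layer 33-56: 24 each from B, C, D, E = 24*4 = 96 chips; eligible B, C, D, E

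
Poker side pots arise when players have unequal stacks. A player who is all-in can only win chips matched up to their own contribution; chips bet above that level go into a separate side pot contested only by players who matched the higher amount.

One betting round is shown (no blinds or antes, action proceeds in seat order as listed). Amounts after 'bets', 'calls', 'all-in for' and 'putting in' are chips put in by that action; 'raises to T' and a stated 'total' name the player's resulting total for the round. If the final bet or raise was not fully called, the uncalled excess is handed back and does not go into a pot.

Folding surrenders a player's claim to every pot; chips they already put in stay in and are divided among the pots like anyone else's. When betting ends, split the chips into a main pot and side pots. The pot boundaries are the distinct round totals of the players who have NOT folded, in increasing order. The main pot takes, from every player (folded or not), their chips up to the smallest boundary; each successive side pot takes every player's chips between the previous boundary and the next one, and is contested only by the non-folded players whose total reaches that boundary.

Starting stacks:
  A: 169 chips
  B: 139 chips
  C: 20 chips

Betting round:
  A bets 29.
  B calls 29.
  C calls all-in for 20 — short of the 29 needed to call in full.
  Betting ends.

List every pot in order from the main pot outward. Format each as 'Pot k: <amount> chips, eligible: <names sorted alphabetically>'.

Contributions: A=29, B=29, C=20
Pot levels (distinct totals of non-folded players): 20, 29
Layer 1-20: 20 each from A, B, C = 20*3 = 60 chips; eligible A, B, C
Layer 21-29: 9 each from A, B = 9*2 = 18 chips; eligible A, B

Pot 1: 60 chips, eligible: A, B, C
Pot 2: 18 chips, eligible: A, B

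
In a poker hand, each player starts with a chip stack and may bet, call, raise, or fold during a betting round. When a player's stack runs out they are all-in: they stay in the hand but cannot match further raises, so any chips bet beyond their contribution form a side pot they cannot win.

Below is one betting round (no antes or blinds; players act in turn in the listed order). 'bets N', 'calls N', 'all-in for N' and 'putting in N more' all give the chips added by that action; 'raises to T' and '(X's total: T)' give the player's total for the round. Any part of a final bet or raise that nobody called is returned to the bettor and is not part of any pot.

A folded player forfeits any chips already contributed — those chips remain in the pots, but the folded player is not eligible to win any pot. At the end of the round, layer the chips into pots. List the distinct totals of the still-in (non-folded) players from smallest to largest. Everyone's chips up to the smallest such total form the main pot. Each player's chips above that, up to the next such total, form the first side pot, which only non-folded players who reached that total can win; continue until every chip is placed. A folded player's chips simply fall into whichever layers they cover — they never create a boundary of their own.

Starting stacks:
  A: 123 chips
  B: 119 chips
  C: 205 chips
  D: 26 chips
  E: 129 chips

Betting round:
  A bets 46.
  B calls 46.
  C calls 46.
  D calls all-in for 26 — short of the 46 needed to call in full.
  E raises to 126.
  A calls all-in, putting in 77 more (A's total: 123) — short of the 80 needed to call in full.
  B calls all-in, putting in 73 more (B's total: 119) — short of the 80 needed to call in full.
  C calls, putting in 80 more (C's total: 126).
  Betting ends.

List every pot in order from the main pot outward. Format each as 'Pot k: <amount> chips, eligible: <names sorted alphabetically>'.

Pot 1: 130 chips, eligible: A, B, C, D, E
Pot 2: 372 chips, eligible: A, B, C, E
Pot 3: 12 chips, eligible: A, C, E
Pot 4: 6 chips, eligible: C, E

Derivation:
Contributions: A=123, B=119, C=126, D=26, E=126
Pot levels (distinct totals of non-folded players): 26, 119, 123, 126
Layer 1-26: 26 each from A, B, C, D, E = 26*5 = 130 chips; eligible A, B, C, D, E
Layer 27-119: 93 each from A, B, C, E = 93*4 = 372 chips; eligible A, B, C, E
Layer 120-123: 4 each from A, C, E = 4*3 = 12 chips; eligible A, C, E
Layer 124-126: 3 each from C, E = 3*2 = 6 chips; eligible C, E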